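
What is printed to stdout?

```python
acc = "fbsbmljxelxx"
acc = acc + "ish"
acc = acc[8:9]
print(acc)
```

+ 'ish' → 'fbsbmljxelxxish'
slice [8:9] → 'e'

e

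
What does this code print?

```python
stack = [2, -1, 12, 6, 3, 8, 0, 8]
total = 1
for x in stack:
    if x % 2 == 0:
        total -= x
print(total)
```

x=2: even, total = 1-2 = -1
x=-1: not even
x=12: even, total = (-1)-12 = -13
x=6: even, total = (-13)-6 = -19
x=3: not even
x=8: even, total = (-19)-8 = -27
x=0: even, total = (-27)-0 = -27
x=8: even, total = (-27)-8 = -35

-35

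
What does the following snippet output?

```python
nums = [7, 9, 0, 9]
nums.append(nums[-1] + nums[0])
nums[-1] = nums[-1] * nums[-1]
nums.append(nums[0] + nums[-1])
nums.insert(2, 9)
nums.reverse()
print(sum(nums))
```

553

append nums[-1]+nums[0] = 9+7 = 16 → [7, 9, 0, 9, 16]
nums[-1] = nums[-1]*nums[-1] = 16*16 = 256 → [7, 9, 0, 9, 256]
append nums[0]+nums[-1] = 7+256 = 263 → [7, 9, 0, 9, 256, 263]
insert 9 at 2 → [7, 9, 9, 0, 9, 256, 263]
reverse → [263, 256, 9, 0, 9, 9, 7]
sum = 553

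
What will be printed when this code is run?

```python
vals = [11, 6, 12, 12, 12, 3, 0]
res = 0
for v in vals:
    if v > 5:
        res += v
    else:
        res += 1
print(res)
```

v=11: >5, res = 0+11 = 11
v=6: >5, res = 11+6 = 17
v=12: >5, res = 17+12 = 29
v=12: >5, res = 29+12 = 41
v=12: >5, res = 41+12 = 53
v=3: not >5, res = 53+1 = 54
v=0: not >5, res = 54+1 = 55

55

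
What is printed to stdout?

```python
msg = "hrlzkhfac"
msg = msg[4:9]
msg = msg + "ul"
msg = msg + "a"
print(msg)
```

khfacula

slice [4:9] → 'khfac'
+ 'ul' → 'khfacul'
+ 'a' → 'khfacula'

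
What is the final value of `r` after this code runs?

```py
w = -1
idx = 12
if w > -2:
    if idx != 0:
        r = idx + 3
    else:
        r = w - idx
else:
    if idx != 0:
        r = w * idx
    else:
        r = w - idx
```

15

w=-1, idx=12
w > -2 is True; idx != 0 is True
→ r = idx + 3 = 15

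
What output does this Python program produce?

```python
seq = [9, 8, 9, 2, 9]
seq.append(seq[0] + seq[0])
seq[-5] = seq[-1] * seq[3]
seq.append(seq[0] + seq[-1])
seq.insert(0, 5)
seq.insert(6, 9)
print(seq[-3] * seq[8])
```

243

append seq[0]+seq[0] = 9+9 = 18 → [9, 8, 9, 2, 9, 18]
seq[-5] = seq[-1]*seq[3] = 18*2 = 36 → [9, 36, 9, 2, 9, 18]
append seq[0]+seq[-1] = 9+18 = 27 → [9, 36, 9, 2, 9, 18, 27]
insert 5 at 0 → [5, 9, 36, 9, 2, 9, 18, 27]
insert 9 at 6 → [5, 9, 36, 9, 2, 9, 9, 18, 27]
seq[-3]*seq[8] = 9*27 = 243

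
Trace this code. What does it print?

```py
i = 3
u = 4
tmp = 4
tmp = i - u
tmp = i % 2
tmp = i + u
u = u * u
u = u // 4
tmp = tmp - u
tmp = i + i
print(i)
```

3

tmp = 3-4 = -1
tmp = 3%2 = 1
tmp = 3+4 = 7
u = 4*4 = 16
u = 16//4 = 4
tmp = 7-4 = 3
tmp = 3+3 = 6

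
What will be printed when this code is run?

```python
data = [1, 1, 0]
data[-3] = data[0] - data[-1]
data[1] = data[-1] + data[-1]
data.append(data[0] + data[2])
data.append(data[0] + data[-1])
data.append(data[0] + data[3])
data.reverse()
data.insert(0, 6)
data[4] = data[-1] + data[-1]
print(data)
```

data[-3] = data[0]-data[-1] = 1-0 = 1 → [1, 1, 0]
data[1] = data[-1]+data[-1] = 0+0 = 0 → [1, 0, 0]
append data[0]+data[2] = 1+0 = 1 → [1, 0, 0, 1]
append data[0]+data[-1] = 1+1 = 2 → [1, 0, 0, 1, 2]
append data[0]+data[3] = 1+1 = 2 → [1, 0, 0, 1, 2, 2]
reverse → [2, 2, 1, 0, 0, 1]
insert 6 at 0 → [6, 2, 2, 1, 0, 0, 1]
data[4] = data[-1]+data[-1] = 1+1 = 2 → [6, 2, 2, 1, 2, 0, 1]

[6, 2, 2, 1, 2, 0, 1]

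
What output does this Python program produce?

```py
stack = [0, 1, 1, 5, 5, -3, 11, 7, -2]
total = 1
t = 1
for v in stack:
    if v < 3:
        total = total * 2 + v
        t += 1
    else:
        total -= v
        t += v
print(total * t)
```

-1360

v=0: <3, total = 1*2+0 = 2; t=2
v=1: <3, total = 2*2+1 = 5; t=3
v=1: <3, total = 5*2+1 = 11; t=4
v=5: not <3, total = 11-5 = 6; t=9
v=5: not <3, total = 6-5 = 1; t=14
v=-3: <3, total = 1*2+(-3) = -1; t=15
v=11: not <3, total = (-1)-11 = -12; t=26
v=7: not <3, total = (-12)-7 = -19; t=33
v=-2: <3, total = (-19)*2+(-2) = -40; t=34
total*t = (-40)*34 = -1360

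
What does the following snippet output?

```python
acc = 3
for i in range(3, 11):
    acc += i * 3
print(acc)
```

159

i=3: acc = 3+3*3 = 12
i=4: acc = 12+4*3 = 24
i=5: acc = 24+5*3 = 39
i=6: acc = 39+6*3 = 57
i=7: acc = 57+7*3 = 78
i=8: acc = 78+8*3 = 102
i=9: acc = 102+9*3 = 129
i=10: acc = 129+10*3 = 159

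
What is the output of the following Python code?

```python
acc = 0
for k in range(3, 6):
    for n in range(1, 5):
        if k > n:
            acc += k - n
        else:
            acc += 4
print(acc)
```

31

k=3,n=1: 3>1, acc = 0+2 = 2
k=3,n=2: 3>2, acc = 2+1 = 3
k=3,n=3: not 3>3, acc = 3+4 = 7
k=3,n=4: not 3>4, acc = 7+4 = 11
k=4,n=1: 4>1, acc = 11+3 = 14
k=4,n=2: 4>2, acc = 14+2 = 16
k=4,n=3: 4>3, acc = 16+1 = 17
k=4,n=4: not 4>4, acc = 17+4 = 21
k=5,n=1: 5>1, acc = 21+4 = 25
k=5,n=2: 5>2, acc = 25+3 = 28
k=5,n=3: 5>3, acc = 28+2 = 30
k=5,n=4: 5>4, acc = 30+1 = 31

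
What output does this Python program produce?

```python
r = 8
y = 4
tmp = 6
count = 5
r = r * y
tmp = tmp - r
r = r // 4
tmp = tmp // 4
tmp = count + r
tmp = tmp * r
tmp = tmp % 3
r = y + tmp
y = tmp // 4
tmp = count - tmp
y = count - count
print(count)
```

5

r = 8*4 = 32
tmp = 6-32 = -26
r = 32//4 = 8
tmp = (-26)//4 = -7
tmp = 5+8 = 13
tmp = 13*8 = 104
tmp = 104%3 = 2
r = 4+2 = 6
y = 2//4 = 0
tmp = 5-2 = 3
y = 5-5 = 0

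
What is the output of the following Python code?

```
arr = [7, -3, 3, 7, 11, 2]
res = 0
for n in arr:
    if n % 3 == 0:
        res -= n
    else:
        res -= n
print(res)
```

-27

n=7: not %3==0, res = 0-7 = -7
n=-3: %3==0, res = (-7)-(-3) = -4
n=3: %3==0, res = (-4)-3 = -7
n=7: not %3==0, res = (-7)-7 = -14
n=11: not %3==0, res = (-14)-11 = -25
n=2: not %3==0, res = (-25)-2 = -27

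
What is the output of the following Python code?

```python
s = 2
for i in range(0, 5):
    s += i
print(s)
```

i=0: s = 2+0 = 2
i=1: s = 2+1 = 3
i=2: s = 3+2 = 5
i=3: s = 5+3 = 8
i=4: s = 8+4 = 12

12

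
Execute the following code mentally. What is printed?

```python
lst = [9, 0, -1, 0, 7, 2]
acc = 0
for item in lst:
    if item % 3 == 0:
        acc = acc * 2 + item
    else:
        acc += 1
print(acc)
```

item=9: %3==0, acc = 0*2+9 = 9
item=0: %3==0, acc = 9*2+0 = 18
item=-1: not %3==0, acc = 18+1 = 19
item=0: %3==0, acc = 19*2+0 = 38
item=7: not %3==0, acc = 38+1 = 39
item=2: not %3==0, acc = 39+1 = 40

40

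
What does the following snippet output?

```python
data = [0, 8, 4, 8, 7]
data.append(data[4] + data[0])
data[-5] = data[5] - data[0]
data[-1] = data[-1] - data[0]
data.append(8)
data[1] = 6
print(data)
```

[0, 6, 4, 8, 7, 7, 8]

append data[4]+data[0] = 7+0 = 7 → [0, 8, 4, 8, 7, 7]
data[-5] = data[5]-data[0] = 7-0 = 7 → [0, 7, 4, 8, 7, 7]
data[-1] = data[-1]-data[0] = 7-0 = 7 → [0, 7, 4, 8, 7, 7]
append 8 → [0, 7, 4, 8, 7, 7, 8]
data[1] = 6 → [0, 6, 4, 8, 7, 7, 8]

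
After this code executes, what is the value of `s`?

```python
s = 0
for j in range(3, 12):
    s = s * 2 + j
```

2035

j=3: s = 0*2+3 = 3
j=4: s = 3*2+4 = 10
j=5: s = 10*2+5 = 25
j=6: s = 25*2+6 = 56
j=7: s = 56*2+7 = 119
j=8: s = 119*2+8 = 246
j=9: s = 246*2+9 = 501
j=10: s = 501*2+10 = 1012
j=11: s = 1012*2+11 = 2035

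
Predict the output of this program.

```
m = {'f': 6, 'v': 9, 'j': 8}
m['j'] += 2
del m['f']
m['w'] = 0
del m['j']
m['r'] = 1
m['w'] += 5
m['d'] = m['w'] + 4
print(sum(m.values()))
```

24

m['j'] = 8+2 = 10 → {'f': 6, 'v': 9, 'j': 10}
del 'f' → {'v': 9, 'j': 10}
m['w'] = 0 → {'v': 9, 'j': 10, 'w': 0}
del 'j' → {'v': 9, 'w': 0}
m['r'] = 1 → {'v': 9, 'w': 0, 'r': 1}
m['w'] = 0+5 = 5 → {'v': 9, 'w': 5, 'r': 1}
m['d'] = m['w']+4 = 9 → {'v': 9, 'w': 5, 'r': 1, 'd': 9}
sum of values = 24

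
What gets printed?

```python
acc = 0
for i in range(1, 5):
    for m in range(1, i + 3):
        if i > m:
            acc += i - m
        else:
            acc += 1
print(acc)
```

22

i=1,m=1: not 1>1, acc = 0+1 = 1
i=1,m=2: not 1>2, acc = 1+1 = 2
i=1,m=3: not 1>3, acc = 2+1 = 3
i=2,m=1: 2>1, acc = 3+1 = 4
i=2,m=2: not 2>2, acc = 4+1 = 5
i=2,m=3: not 2>3, acc = 5+1 = 6
i=2,m=4: not 2>4, acc = 6+1 = 7
i=3,m=1: 3>1, acc = 7+2 = 9
i=3,m=2: 3>2, acc = 9+1 = 10
i=3,m=3: not 3>3, acc = 10+1 = 11
i=3,m=4: not 3>4, acc = 11+1 = 12
i=3,m=5: not 3>5, acc = 12+1 = 13
i=4,m=1: 4>1, acc = 13+3 = 16
i=4,m=2: 4>2, acc = 16+2 = 18
i=4,m=3: 4>3, acc = 18+1 = 19
i=4,m=4: not 4>4, acc = 19+1 = 20
i=4,m=5: not 4>5, acc = 20+1 = 21
i=4,m=6: not 4>6, acc = 21+1 = 22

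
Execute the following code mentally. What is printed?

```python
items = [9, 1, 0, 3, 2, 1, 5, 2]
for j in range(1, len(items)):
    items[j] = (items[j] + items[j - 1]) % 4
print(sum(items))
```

j=1: items[1] = (1+9)%4 = 2 → [9, 2, 0, 3, 2, 1, 5, 2]
j=2: items[2] = (0+2)%4 = 2 → [9, 2, 2, 3, 2, 1, 5, 2]
j=3: items[3] = (3+2)%4 = 1 → [9, 2, 2, 1, 2, 1, 5, 2]
j=4: items[4] = (2+1)%4 = 3 → [9, 2, 2, 1, 3, 1, 5, 2]
j=5: items[5] = (1+3)%4 = 0 → [9, 2, 2, 1, 3, 0, 5, 2]
j=6: items[6] = (5+0)%4 = 1 → [9, 2, 2, 1, 3, 0, 1, 2]
j=7: items[7] = (2+1)%4 = 3 → [9, 2, 2, 1, 3, 0, 1, 3]
sum = 21

21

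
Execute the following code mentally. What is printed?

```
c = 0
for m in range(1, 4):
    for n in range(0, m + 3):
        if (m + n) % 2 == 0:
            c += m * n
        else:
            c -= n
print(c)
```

m=1,n=0: odd sum, c = 0-0 = 0
m=1,n=1: even sum, c = 0+1 = 1
m=1,n=2: odd sum, c = 1-2 = -1
m=1,n=3: even sum, c = (-1)+3 = 2
m=2,n=0: even sum, c = 2+0 = 2
m=2,n=1: odd sum, c = 2-1 = 1
m=2,n=2: even sum, c = 1+4 = 5
m=2,n=3: odd sum, c = 5-3 = 2
m=2,n=4: even sum, c = 2+8 = 10
m=3,n=0: odd sum, c = 10-0 = 10
m=3,n=1: even sum, c = 10+3 = 13
m=3,n=2: odd sum, c = 13-2 = 11
m=3,n=3: even sum, c = 11+9 = 20
m=3,n=4: odd sum, c = 20-4 = 16
m=3,n=5: even sum, c = 16+15 = 31

31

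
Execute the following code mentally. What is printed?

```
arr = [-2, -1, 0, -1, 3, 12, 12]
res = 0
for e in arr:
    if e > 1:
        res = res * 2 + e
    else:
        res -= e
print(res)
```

80

e=-2: not >1, res = 0-(-2) = 2
e=-1: not >1, res = 2-(-1) = 3
e=0: not >1, res = 3-0 = 3
e=-1: not >1, res = 3-(-1) = 4
e=3: >1, res = 4*2+3 = 11
e=12: >1, res = 11*2+12 = 34
e=12: >1, res = 34*2+12 = 80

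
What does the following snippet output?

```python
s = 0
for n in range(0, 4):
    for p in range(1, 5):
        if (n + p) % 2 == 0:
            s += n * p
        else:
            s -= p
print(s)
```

8

n=0,p=1: odd sum, s = 0-1 = -1
n=0,p=2: even sum, s = (-1)+0 = -1
n=0,p=3: odd sum, s = (-1)-3 = -4
n=0,p=4: even sum, s = (-4)+0 = -4
n=1,p=1: even sum, s = (-4)+1 = -3
n=1,p=2: odd sum, s = (-3)-2 = -5
n=1,p=3: even sum, s = (-5)+3 = -2
n=1,p=4: odd sum, s = (-2)-4 = -6
n=2,p=1: odd sum, s = (-6)-1 = -7
n=2,p=2: even sum, s = (-7)+4 = -3
n=2,p=3: odd sum, s = (-3)-3 = -6
n=2,p=4: even sum, s = (-6)+8 = 2
n=3,p=1: even sum, s = 2+3 = 5
n=3,p=2: odd sum, s = 5-2 = 3
n=3,p=3: even sum, s = 3+9 = 12
n=3,p=4: odd sum, s = 12-4 = 8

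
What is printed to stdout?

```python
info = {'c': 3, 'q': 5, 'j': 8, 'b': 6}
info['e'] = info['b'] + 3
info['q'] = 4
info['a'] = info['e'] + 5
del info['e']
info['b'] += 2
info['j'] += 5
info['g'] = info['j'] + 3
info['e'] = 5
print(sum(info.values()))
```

63

info['e'] = info['b']+3 = 9 → {'c': 3, 'q': 5, 'j': 8, 'b': 6, 'e': 9}
info['q'] = 4 → {'c': 3, 'q': 4, 'j': 8, 'b': 6, 'e': 9}
info['a'] = info['e']+5 = 14 → {'c': 3, 'q': 4, 'j': 8, 'b': 6, 'e': 9, 'a': 14}
del 'e' → {'c': 3, 'q': 4, 'j': 8, 'b': 6, 'a': 14}
info['b'] = 6+2 = 8 → {'c': 3, 'q': 4, 'j': 8, 'b': 8, 'a': 14}
info['j'] = 8+5 = 13 → {'c': 3, 'q': 4, 'j': 13, 'b': 8, 'a': 14}
info['g'] = info['j']+3 = 16 → {'c': 3, 'q': 4, 'j': 13, 'b': 8, 'a': 14, 'g': 16}
info['e'] = 5 → {'c': 3, 'q': 4, 'j': 13, 'b': 8, 'a': 14, 'g': 16, 'e': 5}
sum of values = 63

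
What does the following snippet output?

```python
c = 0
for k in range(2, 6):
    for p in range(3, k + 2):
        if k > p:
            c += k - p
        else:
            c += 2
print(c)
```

18

k=2,p=3: not 2>3, c = 0+2 = 2
k=3,p=3: not 3>3, c = 2+2 = 4
k=3,p=4: not 3>4, c = 4+2 = 6
k=4,p=3: 4>3, c = 6+1 = 7
k=4,p=4: not 4>4, c = 7+2 = 9
k=4,p=5: not 4>5, c = 9+2 = 11
k=5,p=3: 5>3, c = 11+2 = 13
k=5,p=4: 5>4, c = 13+1 = 14
k=5,p=5: not 5>5, c = 14+2 = 16
k=5,p=6: not 5>6, c = 16+2 = 18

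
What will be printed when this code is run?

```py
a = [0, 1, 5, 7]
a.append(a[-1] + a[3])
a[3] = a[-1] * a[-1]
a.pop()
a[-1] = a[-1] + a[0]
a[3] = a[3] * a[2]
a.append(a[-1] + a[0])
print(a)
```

[0, 1, 5, 980, 980]

append a[-1]+a[3] = 7+7 = 14 → [0, 1, 5, 7, 14]
a[3] = a[-1]*a[-1] = 14*14 = 196 → [0, 1, 5, 196, 14]
pop() removes 14 → [0, 1, 5, 196]
a[-1] = a[-1]+a[0] = 196+0 = 196 → [0, 1, 5, 196]
a[3] = a[3]*a[2] = 196*5 = 980 → [0, 1, 5, 980]
append a[-1]+a[0] = 980+0 = 980 → [0, 1, 5, 980, 980]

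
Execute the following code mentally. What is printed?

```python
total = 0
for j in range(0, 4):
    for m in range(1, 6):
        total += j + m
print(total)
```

90

j=0,m=1: total = 0+1 = 1
j=0,m=2: total = 1+2 = 3
j=0,m=3: total = 3+3 = 6
j=0,m=4: total = 6+4 = 10
j=0,m=5: total = 10+5 = 15
j=1,m=1: total = 15+2 = 17
j=1,m=2: total = 17+3 = 20
j=1,m=3: total = 20+4 = 24
j=1,m=4: total = 24+5 = 29
j=1,m=5: total = 29+6 = 35
j=2,m=1: total = 35+3 = 38
j=2,m=2: total = 38+4 = 42
j=2,m=3: total = 42+5 = 47
j=2,m=4: total = 47+6 = 53
j=2,m=5: total = 53+7 = 60
j=3,m=1: total = 60+4 = 64
j=3,m=2: total = 64+5 = 69
j=3,m=3: total = 69+6 = 75
j=3,m=4: total = 75+7 = 82
j=3,m=5: total = 82+8 = 90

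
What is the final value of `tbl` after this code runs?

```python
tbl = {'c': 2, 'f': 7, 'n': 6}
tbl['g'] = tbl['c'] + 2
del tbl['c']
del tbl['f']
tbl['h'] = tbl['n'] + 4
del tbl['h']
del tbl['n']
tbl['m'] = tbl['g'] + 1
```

tbl['g'] = tbl['c']+2 = 4 → {'c': 2, 'f': 7, 'n': 6, 'g': 4}
del 'c' → {'f': 7, 'n': 6, 'g': 4}
del 'f' → {'n': 6, 'g': 4}
tbl['h'] = tbl['n']+4 = 10 → {'n': 6, 'g': 4, 'h': 10}
del 'h' → {'n': 6, 'g': 4}
del 'n' → {'g': 4}
tbl['m'] = tbl['g']+1 = 5 → {'g': 4, 'm': 5}

{'g': 4, 'm': 5}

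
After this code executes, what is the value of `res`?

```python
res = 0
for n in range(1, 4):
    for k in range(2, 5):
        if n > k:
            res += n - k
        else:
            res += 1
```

9

n=1,k=2: not 1>2, res = 0+1 = 1
n=1,k=3: not 1>3, res = 1+1 = 2
n=1,k=4: not 1>4, res = 2+1 = 3
n=2,k=2: not 2>2, res = 3+1 = 4
n=2,k=3: not 2>3, res = 4+1 = 5
n=2,k=4: not 2>4, res = 5+1 = 6
n=3,k=2: 3>2, res = 6+1 = 7
n=3,k=3: not 3>3, res = 7+1 = 8
n=3,k=4: not 3>4, res = 8+1 = 9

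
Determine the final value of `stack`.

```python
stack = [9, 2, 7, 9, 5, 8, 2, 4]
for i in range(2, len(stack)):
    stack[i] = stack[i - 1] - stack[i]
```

i=2: stack[2] = 2-7 = -5 → [9, 2, -5, 9, 5, 8, 2, 4]
i=3: stack[3] = (-5)-9 = -14 → [9, 2, -5, -14, 5, 8, 2, 4]
i=4: stack[4] = (-14)-5 = -19 → [9, 2, -5, -14, -19, 8, 2, 4]
i=5: stack[5] = (-19)-8 = -27 → [9, 2, -5, -14, -19, -27, 2, 4]
i=6: stack[6] = (-27)-2 = -29 → [9, 2, -5, -14, -19, -27, -29, 4]
i=7: stack[7] = (-29)-4 = -33 → [9, 2, -5, -14, -19, -27, -29, -33]

[9, 2, -5, -14, -19, -27, -29, -33]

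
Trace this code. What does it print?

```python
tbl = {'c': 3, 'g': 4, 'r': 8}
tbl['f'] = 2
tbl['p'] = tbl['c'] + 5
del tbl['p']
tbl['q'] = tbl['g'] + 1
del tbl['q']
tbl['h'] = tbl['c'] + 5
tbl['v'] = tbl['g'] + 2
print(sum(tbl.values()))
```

31

tbl['f'] = 2 → {'c': 3, 'g': 4, 'r': 8, 'f': 2}
tbl['p'] = tbl['c']+5 = 8 → {'c': 3, 'g': 4, 'r': 8, 'f': 2, 'p': 8}
del 'p' → {'c': 3, 'g': 4, 'r': 8, 'f': 2}
tbl['q'] = tbl['g']+1 = 5 → {'c': 3, 'g': 4, 'r': 8, 'f': 2, 'q': 5}
del 'q' → {'c': 3, 'g': 4, 'r': 8, 'f': 2}
tbl['h'] = tbl['c']+5 = 8 → {'c': 3, 'g': 4, 'r': 8, 'f': 2, 'h': 8}
tbl['v'] = tbl['g']+2 = 6 → {'c': 3, 'g': 4, 'r': 8, 'f': 2, 'h': 8, 'v': 6}
sum of values = 31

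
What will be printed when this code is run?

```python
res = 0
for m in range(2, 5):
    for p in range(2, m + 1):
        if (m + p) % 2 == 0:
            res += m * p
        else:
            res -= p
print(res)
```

32

m=2,p=2: even sum, res = 0+4 = 4
m=3,p=2: odd sum, res = 4-2 = 2
m=3,p=3: even sum, res = 2+9 = 11
m=4,p=2: even sum, res = 11+8 = 19
m=4,p=3: odd sum, res = 19-3 = 16
m=4,p=4: even sum, res = 16+16 = 32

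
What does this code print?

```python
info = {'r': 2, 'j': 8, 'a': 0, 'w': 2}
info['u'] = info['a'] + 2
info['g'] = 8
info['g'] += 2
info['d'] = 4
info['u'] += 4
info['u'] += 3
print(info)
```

{'r': 2, 'j': 8, 'a': 0, 'w': 2, 'u': 9, 'g': 10, 'd': 4}

info['u'] = info['a']+2 = 2 → {'r': 2, 'j': 8, 'a': 0, 'w': 2, 'u': 2}
info['g'] = 8 → {'r': 2, 'j': 8, 'a': 0, 'w': 2, 'u': 2, 'g': 8}
info['g'] = 8+2 = 10 → {'r': 2, 'j': 8, 'a': 0, 'w': 2, 'u': 2, 'g': 10}
info['d'] = 4 → {'r': 2, 'j': 8, 'a': 0, 'w': 2, 'u': 2, 'g': 10, 'd': 4}
info['u'] = 2+4 = 6 → {'r': 2, 'j': 8, 'a': 0, 'w': 2, 'u': 6, 'g': 10, 'd': 4}
info['u'] = 6+3 = 9 → {'r': 2, 'j': 8, 'a': 0, 'w': 2, 'u': 9, 'g': 10, 'd': 4}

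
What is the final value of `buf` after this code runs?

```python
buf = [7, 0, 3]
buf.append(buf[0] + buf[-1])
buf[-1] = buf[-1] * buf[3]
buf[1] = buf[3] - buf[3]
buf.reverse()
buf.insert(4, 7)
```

append buf[0]+buf[-1] = 7+3 = 10 → [7, 0, 3, 10]
buf[-1] = buf[-1]*buf[3] = 10*10 = 100 → [7, 0, 3, 100]
buf[1] = buf[3]-buf[3] = 100-100 = 0 → [7, 0, 3, 100]
reverse → [100, 3, 0, 7]
insert 7 at 4 → [100, 3, 0, 7, 7]

[100, 3, 0, 7, 7]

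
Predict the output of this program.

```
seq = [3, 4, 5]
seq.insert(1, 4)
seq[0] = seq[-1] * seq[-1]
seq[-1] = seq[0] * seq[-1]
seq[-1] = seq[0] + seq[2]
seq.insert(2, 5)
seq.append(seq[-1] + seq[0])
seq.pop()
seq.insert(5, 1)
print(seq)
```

insert 4 at 1 → [3, 4, 4, 5]
seq[0] = seq[-1]*seq[-1] = 5*5 = 25 → [25, 4, 4, 5]
seq[-1] = seq[0]*seq[-1] = 25*5 = 125 → [25, 4, 4, 125]
seq[-1] = seq[0]+seq[2] = 25+4 = 29 → [25, 4, 4, 29]
insert 5 at 2 → [25, 4, 5, 4, 29]
append seq[-1]+seq[0] = 29+25 = 54 → [25, 4, 5, 4, 29, 54]
pop() removes 54 → [25, 4, 5, 4, 29]
insert 1 at 5 → [25, 4, 5, 4, 29, 1]

[25, 4, 5, 4, 29, 1]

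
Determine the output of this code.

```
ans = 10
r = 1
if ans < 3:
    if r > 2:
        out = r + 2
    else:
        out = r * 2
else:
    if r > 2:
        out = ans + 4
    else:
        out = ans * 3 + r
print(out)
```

31

ans=10, r=1
ans < 3 is False; r > 2 is False
→ out = ans * 3 + r = 31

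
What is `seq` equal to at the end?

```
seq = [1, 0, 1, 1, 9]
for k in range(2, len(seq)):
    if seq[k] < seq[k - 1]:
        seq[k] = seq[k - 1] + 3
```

[1, 0, 1, 1, 9]

k=2: 1>=0, unchanged → [1, 0, 1, 1, 9]
k=3: 1>=1, unchanged → [1, 0, 1, 1, 9]
k=4: 9>=1, unchanged → [1, 0, 1, 1, 9]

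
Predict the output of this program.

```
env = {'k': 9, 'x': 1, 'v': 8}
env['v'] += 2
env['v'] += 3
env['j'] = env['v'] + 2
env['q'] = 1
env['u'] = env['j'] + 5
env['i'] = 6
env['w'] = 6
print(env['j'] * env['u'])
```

env['v'] = 8+2 = 10 → {'k': 9, 'x': 1, 'v': 10}
env['v'] = 10+3 = 13 → {'k': 9, 'x': 1, 'v': 13}
env['j'] = env['v']+2 = 15 → {'k': 9, 'x': 1, 'v': 13, 'j': 15}
env['q'] = 1 → {'k': 9, 'x': 1, 'v': 13, 'j': 15, 'q': 1}
env['u'] = env['j']+5 = 20 → {'k': 9, 'x': 1, 'v': 13, 'j': 15, 'q': 1, 'u': 20}
env['i'] = 6 → {'k': 9, 'x': 1, 'v': 13, 'j': 15, 'q': 1, 'u': 20, 'i': 6}
env['w'] = 6 → {'k': 9, 'x': 1, 'v': 13, 'j': 15, 'q': 1, 'u': 20, 'i': 6, 'w': 6}
env['j']*env['u'] = 15*20 = 300

300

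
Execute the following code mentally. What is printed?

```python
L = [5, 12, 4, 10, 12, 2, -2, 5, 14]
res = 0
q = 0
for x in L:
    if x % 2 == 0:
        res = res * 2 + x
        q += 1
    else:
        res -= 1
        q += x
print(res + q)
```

x=5: not even, res = 0-1 = -1; q=5
x=12: even, res = (-1)*2+12 = 10; q=6
x=4: even, res = 10*2+4 = 24; q=7
x=10: even, res = 24*2+10 = 58; q=8
x=12: even, res = 58*2+12 = 128; q=9
x=2: even, res = 128*2+2 = 258; q=10
x=-2: even, res = 258*2+(-2) = 514; q=11
x=5: not even, res = 514-1 = 513; q=16
x=14: even, res = 513*2+14 = 1040; q=17
res+q = 1040+17 = 1057

1057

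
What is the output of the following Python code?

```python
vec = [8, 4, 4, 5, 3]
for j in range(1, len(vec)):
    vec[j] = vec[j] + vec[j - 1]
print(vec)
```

j=1: vec[1] = 4+8 = 12 → [8, 12, 4, 5, 3]
j=2: vec[2] = 4+12 = 16 → [8, 12, 16, 5, 3]
j=3: vec[3] = 5+16 = 21 → [8, 12, 16, 21, 3]
j=4: vec[4] = 3+21 = 24 → [8, 12, 16, 21, 24]

[8, 12, 16, 21, 24]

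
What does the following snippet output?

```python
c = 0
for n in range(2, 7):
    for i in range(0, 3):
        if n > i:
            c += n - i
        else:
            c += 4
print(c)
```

n=2,i=0: 2>0, c = 0+2 = 2
n=2,i=1: 2>1, c = 2+1 = 3
n=2,i=2: not 2>2, c = 3+4 = 7
n=3,i=0: 3>0, c = 7+3 = 10
n=3,i=1: 3>1, c = 10+2 = 12
n=3,i=2: 3>2, c = 12+1 = 13
n=4,i=0: 4>0, c = 13+4 = 17
n=4,i=1: 4>1, c = 17+3 = 20
n=4,i=2: 4>2, c = 20+2 = 22
n=5,i=0: 5>0, c = 22+5 = 27
n=5,i=1: 5>1, c = 27+4 = 31
n=5,i=2: 5>2, c = 31+3 = 34
n=6,i=0: 6>0, c = 34+6 = 40
n=6,i=1: 6>1, c = 40+5 = 45
n=6,i=2: 6>2, c = 45+4 = 49

49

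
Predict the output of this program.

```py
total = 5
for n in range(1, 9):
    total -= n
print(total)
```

n=1: total = 5-1 = 4
n=2: total = 4-2 = 2
n=3: total = 2-3 = -1
n=4: total = (-1)-4 = -5
n=5: total = (-5)-5 = -10
n=6: total = (-10)-6 = -16
n=7: total = (-16)-7 = -23
n=8: total = (-23)-8 = -31

-31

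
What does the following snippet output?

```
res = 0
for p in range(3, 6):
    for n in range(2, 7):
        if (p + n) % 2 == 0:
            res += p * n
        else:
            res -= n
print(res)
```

p=3,n=2: odd sum, res = 0-2 = -2
p=3,n=3: even sum, res = (-2)+9 = 7
p=3,n=4: odd sum, res = 7-4 = 3
p=3,n=5: even sum, res = 3+15 = 18
p=3,n=6: odd sum, res = 18-6 = 12
p=4,n=2: even sum, res = 12+8 = 20
p=4,n=3: odd sum, res = 20-3 = 17
p=4,n=4: even sum, res = 17+16 = 33
p=4,n=5: odd sum, res = 33-5 = 28
p=4,n=6: even sum, res = 28+24 = 52
p=5,n=2: odd sum, res = 52-2 = 50
p=5,n=3: even sum, res = 50+15 = 65
p=5,n=4: odd sum, res = 65-4 = 61
p=5,n=5: even sum, res = 61+25 = 86
p=5,n=6: odd sum, res = 86-6 = 80

80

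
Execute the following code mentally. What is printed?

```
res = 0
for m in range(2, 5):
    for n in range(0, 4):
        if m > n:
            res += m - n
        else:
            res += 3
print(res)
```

28

m=2,n=0: 2>0, res = 0+2 = 2
m=2,n=1: 2>1, res = 2+1 = 3
m=2,n=2: not 2>2, res = 3+3 = 6
m=2,n=3: not 2>3, res = 6+3 = 9
m=3,n=0: 3>0, res = 9+3 = 12
m=3,n=1: 3>1, res = 12+2 = 14
m=3,n=2: 3>2, res = 14+1 = 15
m=3,n=3: not 3>3, res = 15+3 = 18
m=4,n=0: 4>0, res = 18+4 = 22
m=4,n=1: 4>1, res = 22+3 = 25
m=4,n=2: 4>2, res = 25+2 = 27
m=4,n=3: 4>3, res = 27+1 = 28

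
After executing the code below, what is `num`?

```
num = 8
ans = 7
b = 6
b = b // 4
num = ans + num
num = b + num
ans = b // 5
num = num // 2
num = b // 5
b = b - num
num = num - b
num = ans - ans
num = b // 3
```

0

b = 6//4 = 1
num = 7+8 = 15
num = 1+15 = 16
ans = 1//5 = 0
num = 16//2 = 8
num = 1//5 = 0
b = 1-0 = 1
num = 0-1 = -1
num = 0-0 = 0
num = 1//3 = 0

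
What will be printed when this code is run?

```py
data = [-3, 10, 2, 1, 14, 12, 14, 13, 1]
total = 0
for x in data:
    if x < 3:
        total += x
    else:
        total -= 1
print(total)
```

-4

x=-3: <3, total = 0+(-3) = -3
x=10: not <3, total = (-3)-1 = -4
x=2: <3, total = (-4)+2 = -2
x=1: <3, total = (-2)+1 = -1
x=14: not <3, total = (-1)-1 = -2
x=12: not <3, total = (-2)-1 = -3
x=14: not <3, total = (-3)-1 = -4
x=13: not <3, total = (-4)-1 = -5
x=1: <3, total = (-5)+1 = -4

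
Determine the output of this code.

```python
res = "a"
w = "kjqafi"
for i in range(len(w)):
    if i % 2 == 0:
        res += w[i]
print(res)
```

akqf

i=0: add 'k' → 'ak'
i=1: skip
i=2: add 'q' → 'akq'
i=3: skip
i=4: add 'f' → 'akqf'
i=5: skip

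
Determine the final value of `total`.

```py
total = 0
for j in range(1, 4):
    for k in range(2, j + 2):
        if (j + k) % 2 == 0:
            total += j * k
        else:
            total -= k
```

j=1,k=2: odd sum, total = 0-2 = -2
j=2,k=2: even sum, total = (-2)+4 = 2
j=2,k=3: odd sum, total = 2-3 = -1
j=3,k=2: odd sum, total = (-1)-2 = -3
j=3,k=3: even sum, total = (-3)+9 = 6
j=3,k=4: odd sum, total = 6-4 = 2

2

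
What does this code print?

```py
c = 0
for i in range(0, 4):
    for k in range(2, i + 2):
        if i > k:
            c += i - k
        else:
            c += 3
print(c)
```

i=1,k=2: not 1>2, c = 0+3 = 3
i=2,k=2: not 2>2, c = 3+3 = 6
i=2,k=3: not 2>3, c = 6+3 = 9
i=3,k=2: 3>2, c = 9+1 = 10
i=3,k=3: not 3>3, c = 10+3 = 13
i=3,k=4: not 3>4, c = 13+3 = 16

16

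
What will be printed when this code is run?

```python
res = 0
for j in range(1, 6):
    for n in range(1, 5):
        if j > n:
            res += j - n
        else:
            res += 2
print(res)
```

j=1,n=1: not 1>1, res = 0+2 = 2
j=1,n=2: not 1>2, res = 2+2 = 4
j=1,n=3: not 1>3, res = 4+2 = 6
j=1,n=4: not 1>4, res = 6+2 = 8
j=2,n=1: 2>1, res = 8+1 = 9
j=2,n=2: not 2>2, res = 9+2 = 11
j=2,n=3: not 2>3, res = 11+2 = 13
j=2,n=4: not 2>4, res = 13+2 = 15
j=3,n=1: 3>1, res = 15+2 = 17
j=3,n=2: 3>2, res = 17+1 = 18
j=3,n=3: not 3>3, res = 18+2 = 20
j=3,n=4: not 3>4, res = 20+2 = 22
j=4,n=1: 4>1, res = 22+3 = 25
j=4,n=2: 4>2, res = 25+2 = 27
j=4,n=3: 4>3, res = 27+1 = 28
j=4,n=4: not 4>4, res = 28+2 = 30
j=5,n=1: 5>1, res = 30+4 = 34
j=5,n=2: 5>2, res = 34+3 = 37
j=5,n=3: 5>3, res = 37+2 = 39
j=5,n=4: 5>4, res = 39+1 = 40

40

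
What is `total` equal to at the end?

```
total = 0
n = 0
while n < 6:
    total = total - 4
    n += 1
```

-24

n=0: total = 0-4 = -4
n=1: total = (-4)-4 = -8
n=2: total = (-8)-4 = -12
n=3: total = (-12)-4 = -16
n=4: total = (-16)-4 = -20
n=5: total = (-20)-4 = -24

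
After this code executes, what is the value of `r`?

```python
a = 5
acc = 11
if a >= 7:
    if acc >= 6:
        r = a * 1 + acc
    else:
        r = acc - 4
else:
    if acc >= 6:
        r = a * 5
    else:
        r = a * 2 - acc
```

a=5, acc=11
a >= 7 is False; acc >= 6 is True
→ r = a * 5 = 25

25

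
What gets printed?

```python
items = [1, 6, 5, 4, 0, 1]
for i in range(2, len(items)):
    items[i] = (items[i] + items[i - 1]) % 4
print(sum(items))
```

16

i=2: items[2] = (5+6)%4 = 3 → [1, 6, 3, 4, 0, 1]
i=3: items[3] = (4+3)%4 = 3 → [1, 6, 3, 3, 0, 1]
i=4: items[4] = (0+3)%4 = 3 → [1, 6, 3, 3, 3, 1]
i=5: items[5] = (1+3)%4 = 0 → [1, 6, 3, 3, 3, 0]
sum = 16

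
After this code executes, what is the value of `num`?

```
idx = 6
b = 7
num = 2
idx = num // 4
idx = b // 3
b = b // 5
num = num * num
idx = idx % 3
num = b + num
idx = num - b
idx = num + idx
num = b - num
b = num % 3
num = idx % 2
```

idx = 2//4 = 0
idx = 7//3 = 2
b = 7//5 = 1
num = 2*2 = 4
idx = 2%3 = 2
num = 1+4 = 5
idx = 5-1 = 4
idx = 5+4 = 9
num = 1-5 = -4
b = (-4)%3 = 2
num = 9%2 = 1

1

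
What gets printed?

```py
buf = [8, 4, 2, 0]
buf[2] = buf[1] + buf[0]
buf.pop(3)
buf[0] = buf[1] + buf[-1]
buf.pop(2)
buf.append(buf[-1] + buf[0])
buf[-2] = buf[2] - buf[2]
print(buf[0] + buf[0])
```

buf[2] = buf[1]+buf[0] = 4+8 = 12 → [8, 4, 12, 0]
pop(3) removes 0 → [8, 4, 12]
buf[0] = buf[1]+buf[-1] = 4+12 = 16 → [16, 4, 12]
pop(2) removes 12 → [16, 4]
append buf[-1]+buf[0] = 4+16 = 20 → [16, 4, 20]
buf[-2] = buf[2]-buf[2] = 20-20 = 0 → [16, 0, 20]
buf[0]+buf[0] = 16+16 = 32

32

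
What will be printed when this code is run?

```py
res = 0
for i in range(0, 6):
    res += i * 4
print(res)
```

i=0: res = 0+0*4 = 0
i=1: res = 0+1*4 = 4
i=2: res = 4+2*4 = 12
i=3: res = 12+3*4 = 24
i=4: res = 24+4*4 = 40
i=5: res = 40+5*4 = 60

60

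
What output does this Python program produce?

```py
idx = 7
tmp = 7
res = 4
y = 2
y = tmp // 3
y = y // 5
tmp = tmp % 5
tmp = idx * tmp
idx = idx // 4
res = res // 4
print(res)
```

y = 7//3 = 2
y = 2//5 = 0
tmp = 7%5 = 2
tmp = 7*2 = 14
idx = 7//4 = 1
res = 4//4 = 1

1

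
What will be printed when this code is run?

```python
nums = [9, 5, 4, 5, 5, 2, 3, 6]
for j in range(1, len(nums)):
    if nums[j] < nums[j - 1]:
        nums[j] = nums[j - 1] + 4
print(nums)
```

j=1: 5<9, nums[1] = 9+4 = 13 → [9, 13, 4, 5, 5, 2, 3, 6]
j=2: 4<13, nums[2] = 13+4 = 17 → [9, 13, 17, 5, 5, 2, 3, 6]
j=3: 5<17, nums[3] = 17+4 = 21 → [9, 13, 17, 21, 5, 2, 3, 6]
j=4: 5<21, nums[4] = 21+4 = 25 → [9, 13, 17, 21, 25, 2, 3, 6]
j=5: 2<25, nums[5] = 25+4 = 29 → [9, 13, 17, 21, 25, 29, 3, 6]
j=6: 3<29, nums[6] = 29+4 = 33 → [9, 13, 17, 21, 25, 29, 33, 6]
j=7: 6<33, nums[7] = 33+4 = 37 → [9, 13, 17, 21, 25, 29, 33, 37]

[9, 13, 17, 21, 25, 29, 33, 37]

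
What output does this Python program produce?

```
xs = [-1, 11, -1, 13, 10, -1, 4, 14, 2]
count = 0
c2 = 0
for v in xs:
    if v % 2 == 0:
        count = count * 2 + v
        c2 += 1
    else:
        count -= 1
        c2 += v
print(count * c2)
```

v=-1: not even, count = 0-1 = -1; c2=-1
v=11: not even, count = (-1)-1 = -2; c2=10
v=-1: not even, count = (-2)-1 = -3; c2=9
v=13: not even, count = (-3)-1 = -4; c2=22
v=10: even, count = (-4)*2+10 = 2; c2=23
v=-1: not even, count = 2-1 = 1; c2=22
v=4: even, count = 1*2+4 = 6; c2=23
v=14: even, count = 6*2+14 = 26; c2=24
v=2: even, count = 26*2+2 = 54; c2=25
count*c2 = 54*25 = 1350

1350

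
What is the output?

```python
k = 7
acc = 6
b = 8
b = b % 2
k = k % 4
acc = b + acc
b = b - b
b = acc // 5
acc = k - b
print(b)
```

b = 8%2 = 0
k = 7%4 = 3
acc = 0+6 = 6
b = 0-0 = 0
b = 6//5 = 1
acc = 3-1 = 2

1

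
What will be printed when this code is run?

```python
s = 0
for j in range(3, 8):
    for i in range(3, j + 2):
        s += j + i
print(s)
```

205

j=3,i=3: s = 0+6 = 6
j=3,i=4: s = 6+7 = 13
j=4,i=3: s = 13+7 = 20
j=4,i=4: s = 20+8 = 28
j=4,i=5: s = 28+9 = 37
j=5,i=3: s = 37+8 = 45
j=5,i=4: s = 45+9 = 54
j=5,i=5: s = 54+10 = 64
j=5,i=6: s = 64+11 = 75
j=6,i=3: s = 75+9 = 84
j=6,i=4: s = 84+10 = 94
j=6,i=5: s = 94+11 = 105
j=6,i=6: s = 105+12 = 117
j=6,i=7: s = 117+13 = 130
j=7,i=3: s = 130+10 = 140
j=7,i=4: s = 140+11 = 151
j=7,i=5: s = 151+12 = 163
j=7,i=6: s = 163+13 = 176
j=7,i=7: s = 176+14 = 190
j=7,i=8: s = 190+15 = 205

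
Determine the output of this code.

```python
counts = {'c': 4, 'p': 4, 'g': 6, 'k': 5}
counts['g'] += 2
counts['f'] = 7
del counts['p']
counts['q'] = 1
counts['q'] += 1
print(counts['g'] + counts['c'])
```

12

counts['g'] = 6+2 = 8 → {'c': 4, 'p': 4, 'g': 8, 'k': 5}
counts['f'] = 7 → {'c': 4, 'p': 4, 'g': 8, 'k': 5, 'f': 7}
del 'p' → {'c': 4, 'g': 8, 'k': 5, 'f': 7}
counts['q'] = 1 → {'c': 4, 'g': 8, 'k': 5, 'f': 7, 'q': 1}
counts['q'] = 1+1 = 2 → {'c': 4, 'g': 8, 'k': 5, 'f': 7, 'q': 2}
counts['g']+counts['c'] = 8+4 = 12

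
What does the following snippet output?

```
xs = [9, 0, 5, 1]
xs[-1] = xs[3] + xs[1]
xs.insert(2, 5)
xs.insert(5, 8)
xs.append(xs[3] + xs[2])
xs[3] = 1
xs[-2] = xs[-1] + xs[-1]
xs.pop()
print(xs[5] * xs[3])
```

xs[-1] = xs[3]+xs[1] = 1+0 = 1 → [9, 0, 5, 1]
insert 5 at 2 → [9, 0, 5, 5, 1]
insert 8 at 5 → [9, 0, 5, 5, 1, 8]
append xs[3]+xs[2] = 5+5 = 10 → [9, 0, 5, 5, 1, 8, 10]
xs[3] = 1 → [9, 0, 5, 1, 1, 8, 10]
xs[-2] = xs[-1]+xs[-1] = 10+10 = 20 → [9, 0, 5, 1, 1, 20, 10]
pop() removes 10 → [9, 0, 5, 1, 1, 20]
xs[5]*xs[3] = 20*1 = 20

20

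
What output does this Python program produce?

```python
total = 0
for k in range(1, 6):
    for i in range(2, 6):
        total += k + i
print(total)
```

k=1,i=2: total = 0+3 = 3
k=1,i=3: total = 3+4 = 7
k=1,i=4: total = 7+5 = 12
k=1,i=5: total = 12+6 = 18
k=2,i=2: total = 18+4 = 22
k=2,i=3: total = 22+5 = 27
k=2,i=4: total = 27+6 = 33
k=2,i=5: total = 33+7 = 40
k=3,i=2: total = 40+5 = 45
k=3,i=3: total = 45+6 = 51
k=3,i=4: total = 51+7 = 58
k=3,i=5: total = 58+8 = 66
k=4,i=2: total = 66+6 = 72
k=4,i=3: total = 72+7 = 79
k=4,i=4: total = 79+8 = 87
k=4,i=5: total = 87+9 = 96
k=5,i=2: total = 96+7 = 103
k=5,i=3: total = 103+8 = 111
k=5,i=4: total = 111+9 = 120
k=5,i=5: total = 120+10 = 130

130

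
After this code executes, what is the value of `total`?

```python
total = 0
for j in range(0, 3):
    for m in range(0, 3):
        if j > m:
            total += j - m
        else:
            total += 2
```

16

j=0,m=0: not 0>0, total = 0+2 = 2
j=0,m=1: not 0>1, total = 2+2 = 4
j=0,m=2: not 0>2, total = 4+2 = 6
j=1,m=0: 1>0, total = 6+1 = 7
j=1,m=1: not 1>1, total = 7+2 = 9
j=1,m=2: not 1>2, total = 9+2 = 11
j=2,m=0: 2>0, total = 11+2 = 13
j=2,m=1: 2>1, total = 13+1 = 14
j=2,m=2: not 2>2, total = 14+2 = 16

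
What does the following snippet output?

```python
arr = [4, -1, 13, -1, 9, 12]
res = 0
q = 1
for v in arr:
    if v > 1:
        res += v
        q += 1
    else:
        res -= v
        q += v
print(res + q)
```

43

v=4: >1, res = 0+4 = 4; q=2
v=-1: not >1, res = 4-(-1) = 5; q=1
v=13: >1, res = 5+13 = 18; q=2
v=-1: not >1, res = 18-(-1) = 19; q=1
v=9: >1, res = 19+9 = 28; q=2
v=12: >1, res = 28+12 = 40; q=3
res+q = 40+3 = 43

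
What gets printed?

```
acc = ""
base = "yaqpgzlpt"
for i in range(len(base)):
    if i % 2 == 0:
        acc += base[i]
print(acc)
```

i=0: add 'y' → 'y'
i=1: skip
i=2: add 'q' → 'yq'
i=3: skip
i=4: add 'g' → 'yqg'
i=5: skip
i=6: add 'l' → 'yqgl'
i=7: skip
i=8: add 't' → 'yqglt'

yqglt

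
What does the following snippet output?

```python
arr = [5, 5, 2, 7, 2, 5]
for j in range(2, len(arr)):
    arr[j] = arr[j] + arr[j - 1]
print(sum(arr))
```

j=2: arr[2] = 2+5 = 7 → [5, 5, 7, 7, 2, 5]
j=3: arr[3] = 7+7 = 14 → [5, 5, 7, 14, 2, 5]
j=4: arr[4] = 2+14 = 16 → [5, 5, 7, 14, 16, 5]
j=5: arr[5] = 5+16 = 21 → [5, 5, 7, 14, 16, 21]
sum = 68

68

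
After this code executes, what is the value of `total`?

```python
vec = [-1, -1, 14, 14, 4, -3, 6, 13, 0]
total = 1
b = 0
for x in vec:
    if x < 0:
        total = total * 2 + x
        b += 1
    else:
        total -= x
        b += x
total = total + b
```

x=-1: <0, total = 1*2+(-1) = 1; b=1
x=-1: <0, total = 1*2+(-1) = 1; b=2
x=14: not <0, total = 1-14 = -13; b=16
x=14: not <0, total = (-13)-14 = -27; b=30
x=4: not <0, total = (-27)-4 = -31; b=34
x=-3: <0, total = (-31)*2+(-3) = -65; b=35
x=6: not <0, total = (-65)-6 = -71; b=41
x=13: not <0, total = (-71)-13 = -84; b=54
x=0: not <0, total = (-84)-0 = -84; b=54
total+b = (-84)+54 = -30

-30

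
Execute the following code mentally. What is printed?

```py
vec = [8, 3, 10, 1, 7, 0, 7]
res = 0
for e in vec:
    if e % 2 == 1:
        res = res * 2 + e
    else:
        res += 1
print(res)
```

75

e=8: not odd, res = 0+1 = 1
e=3: odd, res = 1*2+3 = 5
e=10: not odd, res = 5+1 = 6
e=1: odd, res = 6*2+1 = 13
e=7: odd, res = 13*2+7 = 33
e=0: not odd, res = 33+1 = 34
e=7: odd, res = 34*2+7 = 75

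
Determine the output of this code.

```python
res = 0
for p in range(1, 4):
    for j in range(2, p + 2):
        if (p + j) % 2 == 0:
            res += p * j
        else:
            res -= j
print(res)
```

2

p=1,j=2: odd sum, res = 0-2 = -2
p=2,j=2: even sum, res = (-2)+4 = 2
p=2,j=3: odd sum, res = 2-3 = -1
p=3,j=2: odd sum, res = (-1)-2 = -3
p=3,j=3: even sum, res = (-3)+9 = 6
p=3,j=4: odd sum, res = 6-4 = 2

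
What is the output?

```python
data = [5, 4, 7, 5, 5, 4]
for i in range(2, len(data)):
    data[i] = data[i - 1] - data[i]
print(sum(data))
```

-32

i=2: data[2] = 4-7 = -3 → [5, 4, -3, 5, 5, 4]
i=3: data[3] = (-3)-5 = -8 → [5, 4, -3, -8, 5, 4]
i=4: data[4] = (-8)-5 = -13 → [5, 4, -3, -8, -13, 4]
i=5: data[5] = (-13)-4 = -17 → [5, 4, -3, -8, -13, -17]
sum = -32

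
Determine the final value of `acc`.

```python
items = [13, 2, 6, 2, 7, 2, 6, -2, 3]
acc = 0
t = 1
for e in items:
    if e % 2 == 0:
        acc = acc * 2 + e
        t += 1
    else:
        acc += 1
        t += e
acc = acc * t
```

e=13: not even, acc = 0+1 = 1; t=14
e=2: even, acc = 1*2+2 = 4; t=15
e=6: even, acc = 4*2+6 = 14; t=16
e=2: even, acc = 14*2+2 = 30; t=17
e=7: not even, acc = 30+1 = 31; t=24
e=2: even, acc = 31*2+2 = 64; t=25
e=6: even, acc = 64*2+6 = 134; t=26
e=-2: even, acc = 134*2+(-2) = 266; t=27
e=3: not even, acc = 266+1 = 267; t=30
acc*t = 267*30 = 8010

8010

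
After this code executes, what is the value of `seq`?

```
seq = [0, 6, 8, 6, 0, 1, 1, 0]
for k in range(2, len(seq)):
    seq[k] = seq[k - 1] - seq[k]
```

[0, 6, -2, -8, -8, -9, -10, -10]

k=2: seq[2] = 6-8 = -2 → [0, 6, -2, 6, 0, 1, 1, 0]
k=3: seq[3] = (-2)-6 = -8 → [0, 6, -2, -8, 0, 1, 1, 0]
k=4: seq[4] = (-8)-0 = -8 → [0, 6, -2, -8, -8, 1, 1, 0]
k=5: seq[5] = (-8)-1 = -9 → [0, 6, -2, -8, -8, -9, 1, 0]
k=6: seq[6] = (-9)-1 = -10 → [0, 6, -2, -8, -8, -9, -10, 0]
k=7: seq[7] = (-10)-0 = -10 → [0, 6, -2, -8, -8, -9, -10, -10]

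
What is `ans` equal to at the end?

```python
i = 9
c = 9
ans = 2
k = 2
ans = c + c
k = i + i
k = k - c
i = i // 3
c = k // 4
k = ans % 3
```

ans = 9+9 = 18
k = 9+9 = 18
k = 18-9 = 9
i = 9//3 = 3
c = 9//4 = 2
k = 18%3 = 0

18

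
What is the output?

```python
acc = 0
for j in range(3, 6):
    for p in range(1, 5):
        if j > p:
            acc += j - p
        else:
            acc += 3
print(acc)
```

28

j=3,p=1: 3>1, acc = 0+2 = 2
j=3,p=2: 3>2, acc = 2+1 = 3
j=3,p=3: not 3>3, acc = 3+3 = 6
j=3,p=4: not 3>4, acc = 6+3 = 9
j=4,p=1: 4>1, acc = 9+3 = 12
j=4,p=2: 4>2, acc = 12+2 = 14
j=4,p=3: 4>3, acc = 14+1 = 15
j=4,p=4: not 4>4, acc = 15+3 = 18
j=5,p=1: 5>1, acc = 18+4 = 22
j=5,p=2: 5>2, acc = 22+3 = 25
j=5,p=3: 5>3, acc = 25+2 = 27
j=5,p=4: 5>4, acc = 27+1 = 28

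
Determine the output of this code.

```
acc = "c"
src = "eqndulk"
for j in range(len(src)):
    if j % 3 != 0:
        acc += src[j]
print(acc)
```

cqnul

j=0: skip
j=1: add 'q' → 'cq'
j=2: add 'n' → 'cqn'
j=3: skip
j=4: add 'u' → 'cqnu'
j=5: add 'l' → 'cqnul'
j=6: skip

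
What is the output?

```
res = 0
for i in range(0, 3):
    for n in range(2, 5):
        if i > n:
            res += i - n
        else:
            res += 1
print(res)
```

9

i=0,n=2: not 0>2, res = 0+1 = 1
i=0,n=3: not 0>3, res = 1+1 = 2
i=0,n=4: not 0>4, res = 2+1 = 3
i=1,n=2: not 1>2, res = 3+1 = 4
i=1,n=3: not 1>3, res = 4+1 = 5
i=1,n=4: not 1>4, res = 5+1 = 6
i=2,n=2: not 2>2, res = 6+1 = 7
i=2,n=3: not 2>3, res = 7+1 = 8
i=2,n=4: not 2>4, res = 8+1 = 9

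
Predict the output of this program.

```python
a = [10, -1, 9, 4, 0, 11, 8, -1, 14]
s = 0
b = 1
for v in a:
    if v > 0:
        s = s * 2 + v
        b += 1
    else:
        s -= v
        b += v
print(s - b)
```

v=10: >0, s = 0*2+10 = 10; b=2
v=-1: not >0, s = 10-(-1) = 11; b=1
v=9: >0, s = 11*2+9 = 31; b=2
v=4: >0, s = 31*2+4 = 66; b=3
v=0: not >0, s = 66-0 = 66; b=3
v=11: >0, s = 66*2+11 = 143; b=4
v=8: >0, s = 143*2+8 = 294; b=5
v=-1: not >0, s = 294-(-1) = 295; b=4
v=14: >0, s = 295*2+14 = 604; b=5
s-b = 604-5 = 599

599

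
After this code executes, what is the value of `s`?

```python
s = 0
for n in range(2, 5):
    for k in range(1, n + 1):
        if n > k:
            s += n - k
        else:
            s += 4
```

22

n=2,k=1: 2>1, s = 0+1 = 1
n=2,k=2: not 2>2, s = 1+4 = 5
n=3,k=1: 3>1, s = 5+2 = 7
n=3,k=2: 3>2, s = 7+1 = 8
n=3,k=3: not 3>3, s = 8+4 = 12
n=4,k=1: 4>1, s = 12+3 = 15
n=4,k=2: 4>2, s = 15+2 = 17
n=4,k=3: 4>3, s = 17+1 = 18
n=4,k=4: not 4>4, s = 18+4 = 22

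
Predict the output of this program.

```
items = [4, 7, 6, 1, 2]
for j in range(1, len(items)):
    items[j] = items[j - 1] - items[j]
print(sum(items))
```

-30

j=1: items[1] = 4-7 = -3 → [4, -3, 6, 1, 2]
j=2: items[2] = (-3)-6 = -9 → [4, -3, -9, 1, 2]
j=3: items[3] = (-9)-1 = -10 → [4, -3, -9, -10, 2]
j=4: items[4] = (-10)-2 = -12 → [4, -3, -9, -10, -12]
sum = -30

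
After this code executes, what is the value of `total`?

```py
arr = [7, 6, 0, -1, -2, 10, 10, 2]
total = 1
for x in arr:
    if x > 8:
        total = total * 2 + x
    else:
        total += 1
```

x=7: not >8, total = 1+1 = 2
x=6: not >8, total = 2+1 = 3
x=0: not >8, total = 3+1 = 4
x=-1: not >8, total = 4+1 = 5
x=-2: not >8, total = 5+1 = 6
x=10: >8, total = 6*2+10 = 22
x=10: >8, total = 22*2+10 = 54
x=2: not >8, total = 54+1 = 55

55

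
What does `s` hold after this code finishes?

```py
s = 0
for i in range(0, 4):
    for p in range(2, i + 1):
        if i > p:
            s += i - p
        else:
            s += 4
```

9

i=2,p=2: not 2>2, s = 0+4 = 4
i=3,p=2: 3>2, s = 4+1 = 5
i=3,p=3: not 3>3, s = 5+4 = 9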